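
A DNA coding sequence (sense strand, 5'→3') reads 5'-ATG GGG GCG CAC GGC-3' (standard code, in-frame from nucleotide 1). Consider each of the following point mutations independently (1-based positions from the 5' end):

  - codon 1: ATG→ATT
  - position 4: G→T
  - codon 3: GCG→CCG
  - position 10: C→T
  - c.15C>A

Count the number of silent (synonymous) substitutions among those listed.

1

Codon 1: ATG (Met) → ATT (Ile) — missense.
Codon 2: GGG (Gly) → TGG (Trp) — missense.
Codon 3: GCG (Ala) → CCG (Pro) — missense.
Codon 4: CAC (His) → TAC (Tyr) — missense.
Codon 5: GGC (Gly) → GGA (Gly) — synonymous.
Synonymous: 1 of 5.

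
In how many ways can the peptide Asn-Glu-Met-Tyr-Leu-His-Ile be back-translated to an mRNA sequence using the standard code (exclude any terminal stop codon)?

288

Asn: 2 codons.
Glu: 2 codons.
Met: 1 codon.
Tyr: 2 codons.
Leu: 6 codons.
His: 2 codons.
Ile: 3 codons.
2 × 2 × 1 × 2 × 6 × 2 × 3 = 288.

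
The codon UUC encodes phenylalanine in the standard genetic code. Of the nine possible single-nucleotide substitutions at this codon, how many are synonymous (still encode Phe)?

Position 1: none → 0 synonymous.
Position 2: none → 0 synonymous.
Position 3: UUU → 1 synonymous.
Total: 0 + 0 + 1 = 1.

1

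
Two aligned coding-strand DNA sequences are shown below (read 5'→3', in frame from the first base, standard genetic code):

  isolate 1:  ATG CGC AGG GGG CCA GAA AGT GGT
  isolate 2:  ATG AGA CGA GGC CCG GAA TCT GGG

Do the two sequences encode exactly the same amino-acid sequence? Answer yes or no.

yes

Codon 1: ATG Met / ATG Met — identical.
Codon 2: CGC Arg / AGA Arg — synonymous.
Codon 3: AGG Arg / CGA Arg — synonymous.
Codon 4: GGG Gly / GGC Gly — synonymous.
Codon 5: CCA Pro / CCG Pro — synonymous.
Codon 6: GAA Glu / GAA Glu — identical.
Codon 7: AGT Ser / TCT Ser — synonymous.
Codon 8: GGT Gly / GGG Gly — synonymous.
Nonsynonymous differences: 0 → same protein.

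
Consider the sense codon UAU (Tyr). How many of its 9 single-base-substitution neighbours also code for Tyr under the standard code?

1

Position 1: none → 0 synonymous.
Position 2: none → 0 synonymous.
Position 3: UAC → 1 synonymous.
Total: 0 + 0 + 1 = 1.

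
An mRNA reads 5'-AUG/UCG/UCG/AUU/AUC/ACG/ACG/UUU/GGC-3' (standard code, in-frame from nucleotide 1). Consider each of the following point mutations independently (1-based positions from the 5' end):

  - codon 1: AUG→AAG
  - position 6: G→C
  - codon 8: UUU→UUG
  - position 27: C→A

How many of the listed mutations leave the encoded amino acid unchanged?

2

Codon 1: AUG (Met) → AAG (Lys) — missense.
Codon 2: UCG (Ser) → UCC (Ser) — synonymous.
Codon 8: UUU (Phe) → UUG (Leu) — missense.
Codon 9: GGC (Gly) → GGA (Gly) — synonymous.
Synonymous: 2 of 4.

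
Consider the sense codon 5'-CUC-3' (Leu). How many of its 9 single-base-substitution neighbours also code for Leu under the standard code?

3

Position 1: none → 0 synonymous.
Position 2: none → 0 synonymous.
Position 3: CUU, CUA, CUG → 3 synonymous.
Total: 0 + 0 + 3 = 3.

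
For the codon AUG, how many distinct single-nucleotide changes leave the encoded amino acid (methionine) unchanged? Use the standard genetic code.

Position 1: none → 0 synonymous.
Position 2: none → 0 synonymous.
Position 3: none → 0 synonymous.
Total: 0 + 0 + 0 = 0.

0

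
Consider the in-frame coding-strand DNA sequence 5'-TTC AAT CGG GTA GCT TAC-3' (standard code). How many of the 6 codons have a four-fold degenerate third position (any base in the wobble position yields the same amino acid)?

Codon 1 TTC (Phe): third position 2-fold.
Codon 2 AAT (Asn): third position 2-fold.
Codon 3 CGG (Arg): third position 4-fold.
Codon 4 GTA (Val): third position 4-fold.
Codon 5 GCT (Ala): third position 4-fold.
Codon 6 TAC (Tyr): third position 2-fold.
Four-fold degenerate third positions: 3.

3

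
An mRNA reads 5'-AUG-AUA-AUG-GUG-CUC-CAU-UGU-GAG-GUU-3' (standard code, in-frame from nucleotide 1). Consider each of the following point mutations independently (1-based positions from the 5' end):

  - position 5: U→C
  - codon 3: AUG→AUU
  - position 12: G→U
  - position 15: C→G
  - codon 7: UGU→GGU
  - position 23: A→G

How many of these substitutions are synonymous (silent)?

2

Codon 2: AUA (Ile) → ACA (Thr) — missense.
Codon 3: AUG (Met) → AUU (Ile) — missense.
Codon 4: GUG (Val) → GUU (Val) — synonymous.
Codon 5: CUC (Leu) → CUG (Leu) — synonymous.
Codon 7: UGU (Cys) → GGU (Gly) — missense.
Codon 8: GAG (Glu) → GGG (Gly) — missense.
Synonymous: 2 of 6.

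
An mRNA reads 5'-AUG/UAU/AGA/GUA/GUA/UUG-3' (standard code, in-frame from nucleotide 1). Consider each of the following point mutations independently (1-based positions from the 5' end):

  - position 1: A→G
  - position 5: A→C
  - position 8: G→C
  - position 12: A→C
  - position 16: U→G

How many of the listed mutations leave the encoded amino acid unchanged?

Codon 1: AUG (Met) → GUG (Val) — missense.
Codon 2: UAU (Tyr) → UCU (Ser) — missense.
Codon 3: AGA (Arg) → ACA (Thr) — missense.
Codon 4: GUA (Val) → GUC (Val) — synonymous.
Codon 6: UUG (Leu) → GUG (Val) — missense.
Synonymous: 1 of 5.

1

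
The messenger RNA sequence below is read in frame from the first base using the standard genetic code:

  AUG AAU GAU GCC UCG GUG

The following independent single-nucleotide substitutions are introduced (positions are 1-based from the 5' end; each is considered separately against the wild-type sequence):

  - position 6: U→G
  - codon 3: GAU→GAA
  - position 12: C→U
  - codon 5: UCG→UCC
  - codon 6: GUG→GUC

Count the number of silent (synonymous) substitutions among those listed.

3

Codon 2: AAU (Asn) → AAG (Lys) — missense.
Codon 3: GAU (Asp) → GAA (Glu) — missense.
Codon 4: GCC (Ala) → GCU (Ala) — synonymous.
Codon 5: UCG (Ser) → UCC (Ser) — synonymous.
Codon 6: GUG (Val) → GUC (Val) — synonymous.
Synonymous: 3 of 5.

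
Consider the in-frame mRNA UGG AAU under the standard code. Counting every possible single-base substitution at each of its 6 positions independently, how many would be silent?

Codon 1 (UGG, Trp): 0 synonymous substitutions.
Codon 2 (AAU, Asn): 1 synonymous substitution.
Total: 0 + 1 = 1.

1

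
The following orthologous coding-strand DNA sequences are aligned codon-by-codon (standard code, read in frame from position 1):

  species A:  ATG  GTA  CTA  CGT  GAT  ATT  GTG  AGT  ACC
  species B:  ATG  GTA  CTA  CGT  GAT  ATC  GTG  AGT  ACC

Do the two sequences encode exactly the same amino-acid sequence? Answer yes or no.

Codon 1: ATG Met / ATG Met — identical.
Codon 2: GTA Val / GTA Val — identical.
Codon 3: CTA Leu / CTA Leu — identical.
Codon 4: CGT Arg / CGT Arg — identical.
Codon 5: GAT Asp / GAT Asp — identical.
Codon 6: ATT Ile / ATC Ile — synonymous.
Codon 7: GTG Val / GTG Val — identical.
Codon 8: AGT Ser / AGT Ser — identical.
Codon 9: ACC Thr / ACC Thr — identical.
Nonsynonymous differences: 0 → same protein.

yes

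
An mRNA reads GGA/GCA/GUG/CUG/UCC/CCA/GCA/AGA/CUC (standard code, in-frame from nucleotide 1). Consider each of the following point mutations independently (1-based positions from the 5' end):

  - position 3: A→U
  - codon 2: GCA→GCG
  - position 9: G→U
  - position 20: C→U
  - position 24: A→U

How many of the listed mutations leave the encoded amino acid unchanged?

3

Codon 1: GGA (Gly) → GGU (Gly) — synonymous.
Codon 2: GCA (Ala) → GCG (Ala) — synonymous.
Codon 3: GUG (Val) → GUU (Val) — synonymous.
Codon 7: GCA (Ala) → GUA (Val) — missense.
Codon 8: AGA (Arg) → AGU (Ser) — missense.
Synonymous: 3 of 5.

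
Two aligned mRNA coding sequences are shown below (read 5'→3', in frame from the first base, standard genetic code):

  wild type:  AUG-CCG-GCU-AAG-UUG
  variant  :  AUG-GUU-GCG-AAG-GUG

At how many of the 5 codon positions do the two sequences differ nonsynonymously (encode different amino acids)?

2

Codon 1: AUG Met / AUG Met — identical.
Codon 2: CCG Pro / GUU Val — nonsynonymous.
Codon 3: GCU Ala / GCG Ala — synonymous.
Codon 4: AAG Lys / AAG Lys — identical.
Codon 5: UUG Leu / GUG Val — nonsynonymous.
Nonsynonymous differences: 2.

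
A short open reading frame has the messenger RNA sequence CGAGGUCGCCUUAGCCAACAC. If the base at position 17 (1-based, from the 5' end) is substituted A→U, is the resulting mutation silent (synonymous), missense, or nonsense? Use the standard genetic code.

missense

Position 17 falls in codon 6: CAA → Gln.
After the substitution the codon is CUA → Leu.
Gln ≠ Leu, so this is a missense mutation.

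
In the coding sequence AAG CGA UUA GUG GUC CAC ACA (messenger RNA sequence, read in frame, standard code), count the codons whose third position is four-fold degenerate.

Codon 1 AAG (Lys): third position 2-fold.
Codon 2 CGA (Arg): third position 4-fold.
Codon 3 UUA (Leu): third position 2-fold.
Codon 4 GUG (Val): third position 4-fold.
Codon 5 GUC (Val): third position 4-fold.
Codon 6 CAC (His): third position 2-fold.
Codon 7 ACA (Thr): third position 4-fold.
Four-fold degenerate third positions: 4.

4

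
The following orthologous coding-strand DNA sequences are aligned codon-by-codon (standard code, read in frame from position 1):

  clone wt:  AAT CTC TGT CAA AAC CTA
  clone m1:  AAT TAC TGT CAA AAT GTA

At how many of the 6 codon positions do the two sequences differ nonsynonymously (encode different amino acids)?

Codon 1: AAT Asn / AAT Asn — identical.
Codon 2: CTC Leu / TAC Tyr — nonsynonymous.
Codon 3: TGT Cys / TGT Cys — identical.
Codon 4: CAA Gln / CAA Gln — identical.
Codon 5: AAC Asn / AAT Asn — synonymous.
Codon 6: CTA Leu / GTA Val — nonsynonymous.
Nonsynonymous differences: 2.

2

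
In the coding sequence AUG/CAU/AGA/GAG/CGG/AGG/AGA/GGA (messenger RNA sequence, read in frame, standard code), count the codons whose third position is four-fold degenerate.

Codon 1 AUG (Met): third position 1-fold.
Codon 2 CAU (His): third position 2-fold.
Codon 3 AGA (Arg): third position 2-fold.
Codon 4 GAG (Glu): third position 2-fold.
Codon 5 CGG (Arg): third position 4-fold.
Codon 6 AGG (Arg): third position 2-fold.
Codon 7 AGA (Arg): third position 2-fold.
Codon 8 GGA (Gly): third position 4-fold.
Four-fold degenerate third positions: 2.

2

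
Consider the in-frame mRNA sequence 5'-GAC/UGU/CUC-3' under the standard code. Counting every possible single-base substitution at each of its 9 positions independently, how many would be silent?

Codon 1 (GAC, Asp): 1 synonymous substitution.
Codon 2 (UGU, Cys): 1 synonymous substitution.
Codon 3 (CUC, Leu): 3 synonymous substitutions.
Total: 1 + 1 + 3 = 5.

5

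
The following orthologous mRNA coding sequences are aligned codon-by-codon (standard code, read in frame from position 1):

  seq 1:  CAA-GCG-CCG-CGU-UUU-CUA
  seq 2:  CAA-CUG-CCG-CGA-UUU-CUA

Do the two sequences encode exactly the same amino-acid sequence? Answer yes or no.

no

Codon 1: CAA Gln / CAA Gln — identical.
Codon 2: GCG Ala / CUG Leu — nonsynonymous.
Codon 3: CCG Pro / CCG Pro — identical.
Codon 4: CGU Arg / CGA Arg — synonymous.
Codon 5: UUU Phe / UUU Phe — identical.
Codon 6: CUA Leu / CUA Leu — identical.
Nonsynonymous differences: 1 → different protein.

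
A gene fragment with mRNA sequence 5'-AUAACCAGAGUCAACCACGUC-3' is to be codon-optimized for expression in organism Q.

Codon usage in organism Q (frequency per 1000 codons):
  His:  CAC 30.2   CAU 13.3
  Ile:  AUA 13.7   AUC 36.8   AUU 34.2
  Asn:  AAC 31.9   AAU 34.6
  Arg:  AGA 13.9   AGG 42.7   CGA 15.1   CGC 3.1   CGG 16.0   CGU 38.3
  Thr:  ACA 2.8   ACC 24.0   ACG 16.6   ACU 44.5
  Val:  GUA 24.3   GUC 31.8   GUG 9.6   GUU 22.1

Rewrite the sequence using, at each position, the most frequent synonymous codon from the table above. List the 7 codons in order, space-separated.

AUC ACU AGG GUC AAU CAC GUC

Codon 1 (Ile): best is AUC at 36.8.
Codon 2 (Thr): best is ACU at 44.5.
Codon 3 (Arg): best is AGG at 42.7.
Codon 4 (Val): best is GUC at 31.8.
Codon 5 (Asn): best is AAU at 34.6.
Codon 6 (His): best is CAC at 30.2.
Codon 7 (Val): best is GUC at 31.8.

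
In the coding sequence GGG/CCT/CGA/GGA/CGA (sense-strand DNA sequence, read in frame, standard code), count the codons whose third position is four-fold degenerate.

5

Codon 1 GGG (Gly): third position 4-fold.
Codon 2 CCT (Pro): third position 4-fold.
Codon 3 CGA (Arg): third position 4-fold.
Codon 4 GGA (Gly): third position 4-fold.
Codon 5 CGA (Arg): third position 4-fold.
Four-fold degenerate third positions: 5.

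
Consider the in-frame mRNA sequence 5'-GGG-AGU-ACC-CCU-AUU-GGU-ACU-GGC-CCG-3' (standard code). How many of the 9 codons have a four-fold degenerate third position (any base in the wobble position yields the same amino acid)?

7

Codon 1 GGG (Gly): third position 4-fold.
Codon 2 AGU (Ser): third position 2-fold.
Codon 3 ACC (Thr): third position 4-fold.
Codon 4 CCU (Pro): third position 4-fold.
Codon 5 AUU (Ile): third position 3-fold.
Codon 6 GGU (Gly): third position 4-fold.
Codon 7 ACU (Thr): third position 4-fold.
Codon 8 GGC (Gly): third position 4-fold.
Codon 9 CCG (Pro): third position 4-fold.
Four-fold degenerate third positions: 7.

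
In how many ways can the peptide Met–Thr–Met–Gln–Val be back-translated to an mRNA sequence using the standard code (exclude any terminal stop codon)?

Met: 1 codon.
Thr: 4 codons.
Met: 1 codon.
Gln: 2 codons.
Val: 4 codons.
1 × 4 × 1 × 2 × 4 = 32.

32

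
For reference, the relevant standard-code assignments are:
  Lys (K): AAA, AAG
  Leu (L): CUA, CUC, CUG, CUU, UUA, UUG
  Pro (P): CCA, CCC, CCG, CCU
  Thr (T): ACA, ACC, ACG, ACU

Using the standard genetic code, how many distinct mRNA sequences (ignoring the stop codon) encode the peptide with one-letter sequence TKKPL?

Thr: 4 codons.
Lys: 2 codons.
Lys: 2 codons.
Pro: 4 codons.
Leu: 6 codons.
4 × 2 × 2 × 4 × 6 = 384.

384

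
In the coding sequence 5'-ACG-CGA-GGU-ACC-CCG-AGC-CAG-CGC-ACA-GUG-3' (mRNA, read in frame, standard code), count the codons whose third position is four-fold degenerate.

Codon 1 ACG (Thr): third position 4-fold.
Codon 2 CGA (Arg): third position 4-fold.
Codon 3 GGU (Gly): third position 4-fold.
Codon 4 ACC (Thr): third position 4-fold.
Codon 5 CCG (Pro): third position 4-fold.
Codon 6 AGC (Ser): third position 2-fold.
Codon 7 CAG (Gln): third position 2-fold.
Codon 8 CGC (Arg): third position 4-fold.
Codon 9 ACA (Thr): third position 4-fold.
Codon 10 GUG (Val): third position 4-fold.
Four-fold degenerate third positions: 8.

8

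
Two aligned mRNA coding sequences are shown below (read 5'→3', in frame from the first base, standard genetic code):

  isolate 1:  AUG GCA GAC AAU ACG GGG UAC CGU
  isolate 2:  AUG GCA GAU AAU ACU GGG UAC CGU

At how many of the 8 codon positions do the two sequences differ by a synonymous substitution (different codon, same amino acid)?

2

Codon 1: AUG Met / AUG Met — identical.
Codon 2: GCA Ala / GCA Ala — identical.
Codon 3: GAC Asp / GAU Asp — synonymous.
Codon 4: AAU Asn / AAU Asn — identical.
Codon 5: ACG Thr / ACU Thr — synonymous.
Codon 6: GGG Gly / GGG Gly — identical.
Codon 7: UAC Tyr / UAC Tyr — identical.
Codon 8: CGU Arg / CGU Arg — identical.
Synonymous differences: 2.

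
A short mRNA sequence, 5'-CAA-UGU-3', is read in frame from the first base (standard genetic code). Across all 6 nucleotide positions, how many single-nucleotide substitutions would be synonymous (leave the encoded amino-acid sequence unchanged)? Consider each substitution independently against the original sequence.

Codon 1 (CAA, Gln): 1 synonymous substitution.
Codon 2 (UGU, Cys): 1 synonymous substitution.
Total: 1 + 1 = 2.

2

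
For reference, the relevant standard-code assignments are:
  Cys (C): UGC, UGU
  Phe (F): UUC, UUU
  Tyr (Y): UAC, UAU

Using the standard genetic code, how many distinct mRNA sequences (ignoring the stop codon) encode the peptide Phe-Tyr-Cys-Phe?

Phe: 2 codons.
Tyr: 2 codons.
Cys: 2 codons.
Phe: 2 codons.
2 × 2 × 2 × 2 = 16.

16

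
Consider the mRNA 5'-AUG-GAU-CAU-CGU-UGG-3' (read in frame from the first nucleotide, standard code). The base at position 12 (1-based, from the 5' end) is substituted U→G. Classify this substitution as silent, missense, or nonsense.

silent

Position 12 falls in codon 4: CGU → Arg.
After the substitution the codon is CGG → Arg.
Both encode Arg, so the change is synonymous.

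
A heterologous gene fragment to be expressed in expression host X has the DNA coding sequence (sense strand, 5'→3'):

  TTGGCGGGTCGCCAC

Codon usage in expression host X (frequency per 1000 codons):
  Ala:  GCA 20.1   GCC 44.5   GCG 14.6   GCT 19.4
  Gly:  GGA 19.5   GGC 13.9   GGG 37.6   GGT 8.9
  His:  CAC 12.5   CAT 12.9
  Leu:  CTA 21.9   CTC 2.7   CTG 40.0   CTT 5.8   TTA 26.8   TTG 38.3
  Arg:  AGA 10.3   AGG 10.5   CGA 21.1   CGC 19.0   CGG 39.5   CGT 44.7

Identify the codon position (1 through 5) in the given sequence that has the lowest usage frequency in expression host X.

3

Codon 1 TTG (Leu): 38.3 per 1000.
Codon 2 GCG (Ala): 14.6 per 1000.
Codon 3 GGT (Gly): 8.9 per 1000.
Codon 4 CGC (Arg): 19.0 per 1000.
Codon 5 CAC (His): 12.5 per 1000.
Lowest frequency is 8.9 at codon 3.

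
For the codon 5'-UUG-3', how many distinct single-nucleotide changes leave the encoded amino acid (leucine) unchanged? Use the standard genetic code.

2

Position 1: CUG → 1 synonymous.
Position 2: none → 0 synonymous.
Position 3: UUA → 1 synonymous.
Total: 1 + 0 + 1 = 2.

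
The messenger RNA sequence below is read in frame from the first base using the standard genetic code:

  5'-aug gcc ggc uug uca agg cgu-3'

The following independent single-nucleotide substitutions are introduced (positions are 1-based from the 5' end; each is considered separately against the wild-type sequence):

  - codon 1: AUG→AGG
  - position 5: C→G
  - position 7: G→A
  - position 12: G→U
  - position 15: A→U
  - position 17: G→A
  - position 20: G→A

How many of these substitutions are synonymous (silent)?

1

Codon 1: AUG (Met) → AGG (Arg) — missense.
Codon 2: GCC (Ala) → GGC (Gly) — missense.
Codon 3: GGC (Gly) → AGC (Ser) — missense.
Codon 4: UUG (Leu) → UUU (Phe) — missense.
Codon 5: UCA (Ser) → UCU (Ser) — synonymous.
Codon 6: AGG (Arg) → AAG (Lys) — missense.
Codon 7: CGU (Arg) → CAU (His) — missense.
Synonymous: 1 of 7.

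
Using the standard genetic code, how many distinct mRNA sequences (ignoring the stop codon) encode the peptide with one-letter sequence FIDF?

Phe: 2 codons.
Ile: 3 codons.
Asp: 2 codons.
Phe: 2 codons.
2 × 3 × 2 × 2 = 24.

24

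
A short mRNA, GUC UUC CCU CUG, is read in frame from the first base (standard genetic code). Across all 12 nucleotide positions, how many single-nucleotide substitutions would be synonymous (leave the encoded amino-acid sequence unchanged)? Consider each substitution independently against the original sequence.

11

Codon 1 (GUC, Val): 3 synonymous substitutions.
Codon 2 (UUC, Phe): 1 synonymous substitution.
Codon 3 (CCU, Pro): 3 synonymous substitutions.
Codon 4 (CUG, Leu): 4 synonymous substitutions.
Total: 3 + 1 + 3 + 4 = 11.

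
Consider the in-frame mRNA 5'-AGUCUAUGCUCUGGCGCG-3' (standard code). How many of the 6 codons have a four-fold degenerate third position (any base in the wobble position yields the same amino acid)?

4

Codon 1 AGU (Ser): third position 2-fold.
Codon 2 CUA (Leu): third position 4-fold.
Codon 3 UGC (Cys): third position 2-fold.
Codon 4 UCU (Ser): third position 4-fold.
Codon 5 GGC (Gly): third position 4-fold.
Codon 6 GCG (Ala): third position 4-fold.
Four-fold degenerate third positions: 4.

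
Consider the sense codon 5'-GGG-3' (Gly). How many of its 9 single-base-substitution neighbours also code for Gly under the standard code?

Position 1: none → 0 synonymous.
Position 2: none → 0 synonymous.
Position 3: GGU, GGC, GGA → 3 synonymous.
Total: 0 + 0 + 3 = 3.

3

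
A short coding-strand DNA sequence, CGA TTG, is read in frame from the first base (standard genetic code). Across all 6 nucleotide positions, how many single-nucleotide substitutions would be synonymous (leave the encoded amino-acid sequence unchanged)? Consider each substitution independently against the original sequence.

6

Codon 1 (CGA, Arg): 4 synonymous substitutions.
Codon 2 (TTG, Leu): 2 synonymous substitutions.
Total: 4 + 2 = 6.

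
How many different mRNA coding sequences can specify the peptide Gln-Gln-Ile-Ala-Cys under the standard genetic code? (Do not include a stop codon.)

Gln: 2 codons.
Gln: 2 codons.
Ile: 3 codons.
Ala: 4 codons.
Cys: 2 codons.
2 × 2 × 3 × 4 × 2 = 96.

96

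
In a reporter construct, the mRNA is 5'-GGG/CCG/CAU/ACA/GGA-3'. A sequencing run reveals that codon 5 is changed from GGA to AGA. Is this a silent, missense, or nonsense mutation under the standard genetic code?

Position 13 falls in codon 5: GGA → Gly.
After the substitution the codon is AGA → Arg.
Gly ≠ Arg, so this is a missense mutation.

missense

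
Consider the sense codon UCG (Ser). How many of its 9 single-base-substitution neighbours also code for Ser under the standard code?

Position 1: none → 0 synonymous.
Position 2: none → 0 synonymous.
Position 3: UCU, UCC, UCA → 3 synonymous.
Total: 0 + 0 + 3 = 3.

3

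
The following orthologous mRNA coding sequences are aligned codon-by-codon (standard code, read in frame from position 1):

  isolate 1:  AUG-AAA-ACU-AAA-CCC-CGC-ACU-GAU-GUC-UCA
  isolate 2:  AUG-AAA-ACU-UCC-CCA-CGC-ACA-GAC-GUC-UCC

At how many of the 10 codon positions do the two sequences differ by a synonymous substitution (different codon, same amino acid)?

Codon 1: AUG Met / AUG Met — identical.
Codon 2: AAA Lys / AAA Lys — identical.
Codon 3: ACU Thr / ACU Thr — identical.
Codon 4: AAA Lys / UCC Ser — nonsynonymous.
Codon 5: CCC Pro / CCA Pro — synonymous.
Codon 6: CGC Arg / CGC Arg — identical.
Codon 7: ACU Thr / ACA Thr — synonymous.
Codon 8: GAU Asp / GAC Asp — synonymous.
Codon 9: GUC Val / GUC Val — identical.
Codon 10: UCA Ser / UCC Ser — synonymous.
Synonymous differences: 4.

4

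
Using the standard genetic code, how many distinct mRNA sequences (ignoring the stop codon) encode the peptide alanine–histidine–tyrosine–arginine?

Ala: 4 codons.
His: 2 codons.
Tyr: 2 codons.
Arg: 6 codons.
4 × 2 × 2 × 6 = 96.

96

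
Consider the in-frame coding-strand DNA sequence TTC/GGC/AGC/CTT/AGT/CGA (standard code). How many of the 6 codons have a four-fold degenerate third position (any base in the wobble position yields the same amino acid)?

Codon 1 TTC (Phe): third position 2-fold.
Codon 2 GGC (Gly): third position 4-fold.
Codon 3 AGC (Ser): third position 2-fold.
Codon 4 CTT (Leu): third position 4-fold.
Codon 5 AGT (Ser): third position 2-fold.
Codon 6 CGA (Arg): third position 4-fold.
Four-fold degenerate third positions: 3.

3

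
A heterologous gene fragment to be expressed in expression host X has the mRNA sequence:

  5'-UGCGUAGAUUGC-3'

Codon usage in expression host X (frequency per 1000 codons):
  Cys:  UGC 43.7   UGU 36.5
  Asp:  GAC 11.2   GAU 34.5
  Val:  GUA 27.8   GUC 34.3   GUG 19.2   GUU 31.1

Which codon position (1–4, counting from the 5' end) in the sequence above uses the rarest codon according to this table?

2

Codon 1 UGC (Cys): 43.7 per 1000.
Codon 2 GUA (Val): 27.8 per 1000.
Codon 3 GAU (Asp): 34.5 per 1000.
Codon 4 UGC (Cys): 43.7 per 1000.
Lowest frequency is 27.8 at codon 2.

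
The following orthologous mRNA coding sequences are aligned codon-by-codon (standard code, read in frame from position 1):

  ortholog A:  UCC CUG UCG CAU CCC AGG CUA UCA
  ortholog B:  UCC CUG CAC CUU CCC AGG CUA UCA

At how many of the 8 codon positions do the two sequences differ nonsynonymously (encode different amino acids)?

Codon 1: UCC Ser / UCC Ser — identical.
Codon 2: CUG Leu / CUG Leu — identical.
Codon 3: UCG Ser / CAC His — nonsynonymous.
Codon 4: CAU His / CUU Leu — nonsynonymous.
Codon 5: CCC Pro / CCC Pro — identical.
Codon 6: AGG Arg / AGG Arg — identical.
Codon 7: CUA Leu / CUA Leu — identical.
Codon 8: UCA Ser / UCA Ser — identical.
Nonsynonymous differences: 2.

2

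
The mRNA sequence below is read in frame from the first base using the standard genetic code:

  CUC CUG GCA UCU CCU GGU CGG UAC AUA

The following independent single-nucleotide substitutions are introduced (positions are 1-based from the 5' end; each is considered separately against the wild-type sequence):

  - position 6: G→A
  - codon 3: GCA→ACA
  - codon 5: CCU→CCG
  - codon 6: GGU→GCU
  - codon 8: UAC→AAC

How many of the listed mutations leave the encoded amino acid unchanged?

Codon 2: CUG (Leu) → CUA (Leu) — synonymous.
Codon 3: GCA (Ala) → ACA (Thr) — missense.
Codon 5: CCU (Pro) → CCG (Pro) — synonymous.
Codon 6: GGU (Gly) → GCU (Ala) — missense.
Codon 8: UAC (Tyr) → AAC (Asn) — missense.
Synonymous: 2 of 5.

2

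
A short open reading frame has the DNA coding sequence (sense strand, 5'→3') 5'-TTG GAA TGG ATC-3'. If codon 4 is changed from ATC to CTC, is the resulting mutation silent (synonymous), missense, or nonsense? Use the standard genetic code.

missense

Position 10 falls in codon 4: ATC → Ile.
After the substitution the codon is CTC → Leu.
Ile ≠ Leu, so this is a missense mutation.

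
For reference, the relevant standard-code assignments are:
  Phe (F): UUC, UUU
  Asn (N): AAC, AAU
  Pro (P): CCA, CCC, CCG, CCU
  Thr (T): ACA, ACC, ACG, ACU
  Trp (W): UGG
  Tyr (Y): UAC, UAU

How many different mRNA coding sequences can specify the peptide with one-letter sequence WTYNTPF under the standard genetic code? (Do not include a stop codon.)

512

Trp: 1 codon.
Thr: 4 codons.
Tyr: 2 codons.
Asn: 2 codons.
Thr: 4 codons.
Pro: 4 codons.
Phe: 2 codons.
1 × 4 × 2 × 2 × 4 × 4 × 2 = 512.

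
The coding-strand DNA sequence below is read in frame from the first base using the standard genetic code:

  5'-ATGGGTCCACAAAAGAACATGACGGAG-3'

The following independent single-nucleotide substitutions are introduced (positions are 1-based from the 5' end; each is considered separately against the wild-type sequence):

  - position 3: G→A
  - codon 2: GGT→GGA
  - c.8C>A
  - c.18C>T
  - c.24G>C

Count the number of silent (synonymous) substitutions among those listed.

3

Codon 1: ATG (Met) → ATA (Ile) — missense.
Codon 2: GGT (Gly) → GGA (Gly) — synonymous.
Codon 3: CCA (Pro) → CAA (Gln) — missense.
Codon 6: AAC (Asn) → AAT (Asn) — synonymous.
Codon 8: ACG (Thr) → ACC (Thr) — synonymous.
Synonymous: 3 of 5.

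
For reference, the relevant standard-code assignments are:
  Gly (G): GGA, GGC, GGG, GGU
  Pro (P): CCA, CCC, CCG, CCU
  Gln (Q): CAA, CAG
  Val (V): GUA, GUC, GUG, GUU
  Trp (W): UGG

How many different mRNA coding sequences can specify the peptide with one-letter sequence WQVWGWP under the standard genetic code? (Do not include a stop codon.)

128

Trp: 1 codon.
Gln: 2 codons.
Val: 4 codons.
Trp: 1 codon.
Gly: 4 codons.
Trp: 1 codon.
Pro: 4 codons.
1 × 2 × 4 × 1 × 4 × 1 × 4 = 128.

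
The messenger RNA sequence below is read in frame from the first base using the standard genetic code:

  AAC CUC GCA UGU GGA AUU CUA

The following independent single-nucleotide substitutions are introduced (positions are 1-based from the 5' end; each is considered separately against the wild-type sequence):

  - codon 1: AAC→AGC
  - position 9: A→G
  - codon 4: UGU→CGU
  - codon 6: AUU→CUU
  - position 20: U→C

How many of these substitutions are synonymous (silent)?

Codon 1: AAC (Asn) → AGC (Ser) — missense.
Codon 3: GCA (Ala) → GCG (Ala) — synonymous.
Codon 4: UGU (Cys) → CGU (Arg) — missense.
Codon 6: AUU (Ile) → CUU (Leu) — missense.
Codon 7: CUA (Leu) → CCA (Pro) — missense.
Synonymous: 1 of 5.

1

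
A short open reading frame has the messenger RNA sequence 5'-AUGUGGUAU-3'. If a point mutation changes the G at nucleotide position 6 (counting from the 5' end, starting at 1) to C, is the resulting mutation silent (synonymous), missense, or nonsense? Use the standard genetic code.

Position 6 falls in codon 2: UGG → Trp.
After the substitution the codon is UGC → Cys.
Trp ≠ Cys, so this is a missense mutation.

missense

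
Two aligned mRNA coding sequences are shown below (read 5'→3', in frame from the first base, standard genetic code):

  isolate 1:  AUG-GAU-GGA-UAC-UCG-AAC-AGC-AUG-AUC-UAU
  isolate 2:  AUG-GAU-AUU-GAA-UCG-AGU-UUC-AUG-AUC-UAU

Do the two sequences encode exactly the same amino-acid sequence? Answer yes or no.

Codon 1: AUG Met / AUG Met — identical.
Codon 2: GAU Asp / GAU Asp — identical.
Codon 3: GGA Gly / AUU Ile — nonsynonymous.
Codon 4: UAC Tyr / GAA Glu — nonsynonymous.
Codon 5: UCG Ser / UCG Ser — identical.
Codon 6: AAC Asn / AGU Ser — nonsynonymous.
Codon 7: AGC Ser / UUC Phe — nonsynonymous.
Codon 8: AUG Met / AUG Met — identical.
Codon 9: AUC Ile / AUC Ile — identical.
Codon 10: UAU Tyr / UAU Tyr — identical.
Nonsynonymous differences: 4 → different protein.

no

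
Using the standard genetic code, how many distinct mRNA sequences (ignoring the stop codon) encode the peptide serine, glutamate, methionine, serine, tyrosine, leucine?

864

Ser: 6 codons.
Glu: 2 codons.
Met: 1 codon.
Ser: 6 codons.
Tyr: 2 codons.
Leu: 6 codons.
6 × 2 × 1 × 6 × 2 × 6 = 864.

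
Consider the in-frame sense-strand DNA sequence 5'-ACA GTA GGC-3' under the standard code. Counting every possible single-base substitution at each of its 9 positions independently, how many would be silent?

Codon 1 (ACA, Thr): 3 synonymous substitutions.
Codon 2 (GTA, Val): 3 synonymous substitutions.
Codon 3 (GGC, Gly): 3 synonymous substitutions.
Total: 3 + 3 + 3 = 9.

9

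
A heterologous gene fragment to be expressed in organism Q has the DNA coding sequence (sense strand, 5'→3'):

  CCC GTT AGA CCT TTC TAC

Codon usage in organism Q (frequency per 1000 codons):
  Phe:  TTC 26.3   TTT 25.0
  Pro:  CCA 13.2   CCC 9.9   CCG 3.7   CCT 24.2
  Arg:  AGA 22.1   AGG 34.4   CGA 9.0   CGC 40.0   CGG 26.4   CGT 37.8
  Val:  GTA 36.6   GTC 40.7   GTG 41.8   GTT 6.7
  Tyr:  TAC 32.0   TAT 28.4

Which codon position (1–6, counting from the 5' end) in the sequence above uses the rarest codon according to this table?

Codon 1 CCC (Pro): 9.9 per 1000.
Codon 2 GTT (Val): 6.7 per 1000.
Codon 3 AGA (Arg): 22.1 per 1000.
Codon 4 CCT (Pro): 24.2 per 1000.
Codon 5 TTC (Phe): 26.3 per 1000.
Codon 6 TAC (Tyr): 32.0 per 1000.
Lowest frequency is 6.7 at codon 2.

2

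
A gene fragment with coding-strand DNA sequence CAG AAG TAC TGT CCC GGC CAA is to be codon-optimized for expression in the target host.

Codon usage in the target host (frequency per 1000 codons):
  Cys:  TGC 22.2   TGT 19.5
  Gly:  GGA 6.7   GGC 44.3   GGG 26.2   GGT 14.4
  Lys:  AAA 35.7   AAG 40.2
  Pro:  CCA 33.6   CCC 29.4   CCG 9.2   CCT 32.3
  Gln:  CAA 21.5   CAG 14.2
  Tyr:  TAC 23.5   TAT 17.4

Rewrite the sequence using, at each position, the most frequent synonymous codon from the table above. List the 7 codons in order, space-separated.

CAA AAG TAC TGC CCA GGC CAA

Codon 1 (Gln): best is CAA at 21.5.
Codon 2 (Lys): best is AAG at 40.2.
Codon 3 (Tyr): best is TAC at 23.5.
Codon 4 (Cys): best is TGC at 22.2.
Codon 5 (Pro): best is CCA at 33.6.
Codon 6 (Gly): best is GGC at 44.3.
Codon 7 (Gln): best is CAA at 21.5.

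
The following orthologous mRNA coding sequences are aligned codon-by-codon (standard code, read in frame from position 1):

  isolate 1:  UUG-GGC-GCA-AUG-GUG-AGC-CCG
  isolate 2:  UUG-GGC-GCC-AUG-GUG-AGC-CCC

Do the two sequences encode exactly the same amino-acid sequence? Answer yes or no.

Codon 1: UUG Leu / UUG Leu — identical.
Codon 2: GGC Gly / GGC Gly — identical.
Codon 3: GCA Ala / GCC Ala — synonymous.
Codon 4: AUG Met / AUG Met — identical.
Codon 5: GUG Val / GUG Val — identical.
Codon 6: AGC Ser / AGC Ser — identical.
Codon 7: CCG Pro / CCC Pro — synonymous.
Nonsynonymous differences: 0 → same protein.

yes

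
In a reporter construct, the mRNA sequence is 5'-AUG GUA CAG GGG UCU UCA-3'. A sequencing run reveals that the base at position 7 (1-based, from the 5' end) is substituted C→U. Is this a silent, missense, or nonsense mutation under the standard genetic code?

Position 7 falls in codon 3: CAG → Gln.
After the substitution the codon is UAG → Stop.
The new codon is a stop codon, so this is a nonsense mutation.

nonsense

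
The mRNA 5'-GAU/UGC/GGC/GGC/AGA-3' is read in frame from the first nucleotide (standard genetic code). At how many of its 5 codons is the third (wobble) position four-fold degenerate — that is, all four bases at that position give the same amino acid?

Codon 1 GAU (Asp): third position 2-fold.
Codon 2 UGC (Cys): third position 2-fold.
Codon 3 GGC (Gly): third position 4-fold.
Codon 4 GGC (Gly): third position 4-fold.
Codon 5 AGA (Arg): third position 2-fold.
Four-fold degenerate third positions: 2.

2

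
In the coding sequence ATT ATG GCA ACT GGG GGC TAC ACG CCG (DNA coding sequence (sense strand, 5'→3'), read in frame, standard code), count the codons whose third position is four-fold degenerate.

Codon 1 ATT (Ile): third position 3-fold.
Codon 2 ATG (Met): third position 1-fold.
Codon 3 GCA (Ala): third position 4-fold.
Codon 4 ACT (Thr): third position 4-fold.
Codon 5 GGG (Gly): third position 4-fold.
Codon 6 GGC (Gly): third position 4-fold.
Codon 7 TAC (Tyr): third position 2-fold.
Codon 8 ACG (Thr): third position 4-fold.
Codon 9 CCG (Pro): third position 4-fold.
Four-fold degenerate third positions: 6.

6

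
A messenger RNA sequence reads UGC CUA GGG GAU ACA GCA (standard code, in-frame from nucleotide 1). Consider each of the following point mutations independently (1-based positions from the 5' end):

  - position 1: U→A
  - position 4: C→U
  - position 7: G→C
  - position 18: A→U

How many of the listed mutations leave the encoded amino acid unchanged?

Codon 1: UGC (Cys) → AGC (Ser) — missense.
Codon 2: CUA (Leu) → UUA (Leu) — synonymous.
Codon 3: GGG (Gly) → CGG (Arg) — missense.
Codon 6: GCA (Ala) → GCU (Ala) — synonymous.
Synonymous: 2 of 4.

2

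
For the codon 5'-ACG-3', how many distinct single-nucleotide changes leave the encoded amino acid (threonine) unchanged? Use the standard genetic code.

3

Position 1: none → 0 synonymous.
Position 2: none → 0 synonymous.
Position 3: ACU, ACC, ACA → 3 synonymous.
Total: 0 + 0 + 3 = 3.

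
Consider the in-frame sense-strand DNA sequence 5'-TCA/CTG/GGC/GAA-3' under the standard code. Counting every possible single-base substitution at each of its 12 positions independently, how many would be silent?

Codon 1 (TCA, Ser): 3 synonymous substitutions.
Codon 2 (CTG, Leu): 4 synonymous substitutions.
Codon 3 (GGC, Gly): 3 synonymous substitutions.
Codon 4 (GAA, Glu): 1 synonymous substitution.
Total: 3 + 4 + 3 + 1 = 11.

11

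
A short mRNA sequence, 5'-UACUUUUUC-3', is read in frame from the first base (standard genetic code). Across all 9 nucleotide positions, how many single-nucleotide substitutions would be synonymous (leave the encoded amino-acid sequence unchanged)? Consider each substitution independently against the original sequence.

3

Codon 1 (UAC, Tyr): 1 synonymous substitution.
Codon 2 (UUU, Phe): 1 synonymous substitution.
Codon 3 (UUC, Phe): 1 synonymous substitution.
Total: 1 + 1 + 1 = 3.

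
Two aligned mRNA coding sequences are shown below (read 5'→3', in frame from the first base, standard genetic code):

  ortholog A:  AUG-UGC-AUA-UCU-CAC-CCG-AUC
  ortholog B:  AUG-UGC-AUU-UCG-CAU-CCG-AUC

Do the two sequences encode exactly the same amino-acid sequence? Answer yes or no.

Codon 1: AUG Met / AUG Met — identical.
Codon 2: UGC Cys / UGC Cys — identical.
Codon 3: AUA Ile / AUU Ile — synonymous.
Codon 4: UCU Ser / UCG Ser — synonymous.
Codon 5: CAC His / CAU His — synonymous.
Codon 6: CCG Pro / CCG Pro — identical.
Codon 7: AUC Ile / AUC Ile — identical.
Nonsynonymous differences: 0 → same protein.

yes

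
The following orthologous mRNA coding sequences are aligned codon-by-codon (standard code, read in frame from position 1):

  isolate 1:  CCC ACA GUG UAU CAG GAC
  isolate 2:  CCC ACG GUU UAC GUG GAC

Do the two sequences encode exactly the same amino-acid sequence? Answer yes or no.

Codon 1: CCC Pro / CCC Pro — identical.
Codon 2: ACA Thr / ACG Thr — synonymous.
Codon 3: GUG Val / GUU Val — synonymous.
Codon 4: UAU Tyr / UAC Tyr — synonymous.
Codon 5: CAG Gln / GUG Val — nonsynonymous.
Codon 6: GAC Asp / GAC Asp — identical.
Nonsynonymous differences: 1 → different protein.

no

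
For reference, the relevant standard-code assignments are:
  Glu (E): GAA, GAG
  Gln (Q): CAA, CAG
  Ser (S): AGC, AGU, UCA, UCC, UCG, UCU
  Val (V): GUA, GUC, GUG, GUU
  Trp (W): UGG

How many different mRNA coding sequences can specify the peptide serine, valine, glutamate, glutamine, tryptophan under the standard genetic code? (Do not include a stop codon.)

96

Ser: 6 codons.
Val: 4 codons.
Glu: 2 codons.
Gln: 2 codons.
Trp: 1 codon.
6 × 4 × 2 × 2 × 1 = 96.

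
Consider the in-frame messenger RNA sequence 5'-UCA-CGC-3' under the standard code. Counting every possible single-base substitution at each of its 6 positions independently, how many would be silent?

6

Codon 1 (UCA, Ser): 3 synonymous substitutions.
Codon 2 (CGC, Arg): 3 synonymous substitutions.
Total: 3 + 3 = 6.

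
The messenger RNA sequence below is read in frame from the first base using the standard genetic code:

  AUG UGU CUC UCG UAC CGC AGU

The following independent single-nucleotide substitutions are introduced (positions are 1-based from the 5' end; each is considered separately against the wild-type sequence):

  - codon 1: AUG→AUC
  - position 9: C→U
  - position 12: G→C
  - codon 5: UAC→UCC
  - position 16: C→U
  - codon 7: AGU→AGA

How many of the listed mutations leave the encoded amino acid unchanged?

2

Codon 1: AUG (Met) → AUC (Ile) — missense.
Codon 3: CUC (Leu) → CUU (Leu) — synonymous.
Codon 4: UCG (Ser) → UCC (Ser) — synonymous.
Codon 5: UAC (Tyr) → UCC (Ser) — missense.
Codon 6: CGC (Arg) → UGC (Cys) — missense.
Codon 7: AGU (Ser) → AGA (Arg) — missense.
Synonymous: 2 of 6.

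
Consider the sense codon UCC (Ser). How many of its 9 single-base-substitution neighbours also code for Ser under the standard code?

3

Position 1: none → 0 synonymous.
Position 2: none → 0 synonymous.
Position 3: UCU, UCA, UCG → 3 synonymous.
Total: 0 + 0 + 3 = 3.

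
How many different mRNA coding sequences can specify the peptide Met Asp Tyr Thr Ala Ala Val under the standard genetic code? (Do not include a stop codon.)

Met: 1 codon.
Asp: 2 codons.
Tyr: 2 codons.
Thr: 4 codons.
Ala: 4 codons.
Ala: 4 codons.
Val: 4 codons.
1 × 2 × 2 × 4 × 4 × 4 × 4 = 1024.

1024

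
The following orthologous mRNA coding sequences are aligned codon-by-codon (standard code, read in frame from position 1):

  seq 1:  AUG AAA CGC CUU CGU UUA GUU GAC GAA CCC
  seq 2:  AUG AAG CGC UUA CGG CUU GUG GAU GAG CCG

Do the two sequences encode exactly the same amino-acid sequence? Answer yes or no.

yes

Codon 1: AUG Met / AUG Met — identical.
Codon 2: AAA Lys / AAG Lys — synonymous.
Codon 3: CGC Arg / CGC Arg — identical.
Codon 4: CUU Leu / UUA Leu — synonymous.
Codon 5: CGU Arg / CGG Arg — synonymous.
Codon 6: UUA Leu / CUU Leu — synonymous.
Codon 7: GUU Val / GUG Val — synonymous.
Codon 8: GAC Asp / GAU Asp — synonymous.
Codon 9: GAA Glu / GAG Glu — synonymous.
Codon 10: CCC Pro / CCG Pro — synonymous.
Nonsynonymous differences: 0 → same protein.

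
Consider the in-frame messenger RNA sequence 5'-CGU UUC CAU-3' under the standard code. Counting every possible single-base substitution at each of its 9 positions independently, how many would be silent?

5

Codon 1 (CGU, Arg): 3 synonymous substitutions.
Codon 2 (UUC, Phe): 1 synonymous substitution.
Codon 3 (CAU, His): 1 synonymous substitution.
Total: 3 + 1 + 1 = 5.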